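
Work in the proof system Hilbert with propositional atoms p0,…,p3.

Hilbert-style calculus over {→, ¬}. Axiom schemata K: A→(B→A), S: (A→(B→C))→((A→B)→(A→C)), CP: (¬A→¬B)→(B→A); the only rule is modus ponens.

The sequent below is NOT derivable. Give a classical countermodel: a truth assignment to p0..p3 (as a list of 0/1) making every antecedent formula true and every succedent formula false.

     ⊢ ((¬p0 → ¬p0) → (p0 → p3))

Truth-table refutation:
  v=0000: Γ:[] Δ:[((¬p0 → ¬p0) → (p0 → p3))=T] refutes=False
  v=0001: Γ:[] Δ:[((¬p0 → ¬p0) → (p0 → p3))=T] refutes=False
  v=0010: Γ:[] Δ:[((¬p0 → ¬p0) → (p0 → p3))=T] refutes=False
  v=0011: Γ:[] Δ:[((¬p0 → ¬p0) → (p0 → p3))=T] refutes=False
  v=0100: Γ:[] Δ:[((¬p0 → ¬p0) → (p0 → p3))=T] refutes=False
  v=0101: Γ:[] Δ:[((¬p0 → ¬p0) → (p0 → p3))=T] refutes=False
  v=0110: Γ:[] Δ:[((¬p0 → ¬p0) → (p0 → p3))=T] refutes=False
  v=0111: Γ:[] Δ:[((¬p0 → ¬p0) → (p0 → p3))=T] refutes=False
  v=1000: Γ:[] Δ:[((¬p0 → ¬p0) → (p0 → p3))=F] refutes=True  ← countermodel

Result: [1, 0, 0, 0]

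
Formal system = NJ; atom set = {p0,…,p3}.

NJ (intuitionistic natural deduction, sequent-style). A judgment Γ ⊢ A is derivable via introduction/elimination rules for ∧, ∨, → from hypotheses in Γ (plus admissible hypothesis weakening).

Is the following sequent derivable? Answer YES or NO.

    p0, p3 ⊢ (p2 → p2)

Derivation (root first):
[Wk] p0, p3 ⊢ (p2 → p2)
  [Wk] p0 ⊢ (p2 → p2)
    [→I]  ⊢ (p2 → p2)
      [Ax] p2 ⊢ p2

Result: YES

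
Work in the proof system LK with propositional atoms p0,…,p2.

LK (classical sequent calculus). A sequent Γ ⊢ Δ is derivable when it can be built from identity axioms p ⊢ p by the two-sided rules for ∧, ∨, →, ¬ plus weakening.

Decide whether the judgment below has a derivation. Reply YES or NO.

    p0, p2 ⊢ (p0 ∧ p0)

Proof tree:
[WL] p0, p2 ⊢ (p0 ∧ p0)
  [∧R] p0 ⊢ (p0 ∧ p0)
    [Ax] p0 ⊢ p0
    [Ax] p0 ⊢ p0

Result: YES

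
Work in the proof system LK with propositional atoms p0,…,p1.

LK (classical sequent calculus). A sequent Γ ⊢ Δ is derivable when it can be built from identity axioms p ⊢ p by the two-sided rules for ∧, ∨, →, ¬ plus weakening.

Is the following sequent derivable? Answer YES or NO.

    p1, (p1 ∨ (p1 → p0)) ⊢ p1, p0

Derivation (root first):
[∨L] p1, (p1 ∨ (p1 → p0)) ⊢ p1, p0
  [Ax] p1 ⊢ p1
  [WR] p1, (p1 → p0) ⊢ p0, p1, p0
    [WR] p1, (p1 → p0) ⊢ p0, p1
      [→L] p1, (p1 → p0) ⊢ p0
        [Ax] p1 ⊢ p1
        [Ax] p0 ⊢ p0

Result: YES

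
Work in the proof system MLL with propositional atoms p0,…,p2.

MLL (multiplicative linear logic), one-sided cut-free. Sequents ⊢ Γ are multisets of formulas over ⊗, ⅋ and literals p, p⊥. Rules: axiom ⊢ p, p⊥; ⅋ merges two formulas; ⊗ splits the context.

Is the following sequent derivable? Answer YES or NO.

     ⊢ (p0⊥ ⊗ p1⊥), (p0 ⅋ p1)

Derivation (root first):
[⅋]  ⊢ (p0⊥ ⊗ p1⊥), (p0 ⅋ p1)
  [⊗]  ⊢ p0, p1, (p0⊥ ⊗ p1⊥)
    [Ax]  ⊢ p0, p0⊥
    [Ax]  ⊢ p1, p1⊥

Result: YES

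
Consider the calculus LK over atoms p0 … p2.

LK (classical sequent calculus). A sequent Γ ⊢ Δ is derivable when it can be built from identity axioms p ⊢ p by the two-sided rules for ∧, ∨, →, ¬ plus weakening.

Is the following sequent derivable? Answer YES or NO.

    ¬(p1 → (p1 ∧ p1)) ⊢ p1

Derivation (root first):
[¬L] ¬(p1 → (p1 ∧ p1)) ⊢ p1
  [→R]  ⊢ p1, (p1 → (p1 ∧ p1))
    [∧R] p1 ⊢ p1, (p1 ∧ p1)
      [WR] p1 ⊢ p1, p1
        [Ax] p1 ⊢ p1
      [WR] p1 ⊢ p1, p1
        [Ax] p1 ⊢ p1

Result: YES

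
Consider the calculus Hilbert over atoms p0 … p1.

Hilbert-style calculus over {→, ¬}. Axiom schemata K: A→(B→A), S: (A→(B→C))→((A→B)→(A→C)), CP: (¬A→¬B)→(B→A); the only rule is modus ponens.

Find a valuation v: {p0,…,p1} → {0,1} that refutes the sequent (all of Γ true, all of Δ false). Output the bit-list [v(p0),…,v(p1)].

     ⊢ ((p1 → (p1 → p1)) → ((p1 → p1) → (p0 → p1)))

Enumerate valuations to refute Γ ⊢ Δ:
  v=00: Γ:[] Δ:[((p1 → (p1 → p1)) → ((p1 → p1) → (p0 → p1)))=T] refutes=False
  v=01: Γ:[] Δ:[((p1 → (p1 → p1)) → ((p1 → p1) → (p0 → p1)))=T] refutes=False
  v=10: Γ:[] Δ:[((p1 → (p1 → p1)) → ((p1 → p1) → (p0 → p1)))=F] refutes=True  ← countermodel

Result: [1, 0]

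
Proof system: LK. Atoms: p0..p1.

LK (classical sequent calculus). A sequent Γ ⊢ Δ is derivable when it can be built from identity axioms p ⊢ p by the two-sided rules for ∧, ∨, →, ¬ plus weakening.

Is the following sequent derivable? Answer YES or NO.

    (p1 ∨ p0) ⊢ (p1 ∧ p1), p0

Derivation (root first):
[∨L] (p1 ∨ p0) ⊢ (p1 ∧ p1), p0
  [∧R] p1 ⊢ (p1 ∧ p1)
    [Ax] p1 ⊢ p1
    [Ax] p1 ⊢ p1
  [Ax] p0 ⊢ p0

Result: YES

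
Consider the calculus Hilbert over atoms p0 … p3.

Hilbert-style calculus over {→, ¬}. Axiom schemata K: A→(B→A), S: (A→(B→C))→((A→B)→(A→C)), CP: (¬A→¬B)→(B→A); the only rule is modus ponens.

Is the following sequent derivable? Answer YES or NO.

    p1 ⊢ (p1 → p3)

Enumerate valuations to refute Γ ⊢ Δ:
  v=0000: Γ:[p1=F] Δ:[(p1 → p3)=T] refutes=False
  v=0001: Γ:[p1=F] Δ:[(p1 → p3)=T] refutes=False
  v=0010: Γ:[p1=F] Δ:[(p1 → p3)=T] refutes=False
  v=0011: Γ:[p1=F] Δ:[(p1 → p3)=T] refutes=False
  v=0100: Γ:[p1=T] Δ:[(p1 → p3)=F] refutes=True  ← countermodel

Result: NO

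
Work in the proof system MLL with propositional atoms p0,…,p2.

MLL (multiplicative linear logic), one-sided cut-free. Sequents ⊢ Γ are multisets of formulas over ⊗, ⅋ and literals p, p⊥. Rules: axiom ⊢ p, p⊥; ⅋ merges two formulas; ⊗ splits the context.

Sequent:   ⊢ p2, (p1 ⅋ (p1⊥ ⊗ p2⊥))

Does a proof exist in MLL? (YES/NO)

Derivation trace:
[⅋]  ⊢ p2, (p1 ⅋ (p1⊥ ⊗ p2⊥))
  [⊗]  ⊢ p1, p2, (p1⊥ ⊗ p2⊥)
    [Ax]  ⊢ p1, p1⊥
    [Ax]  ⊢ p2, p2⊥

Result: YES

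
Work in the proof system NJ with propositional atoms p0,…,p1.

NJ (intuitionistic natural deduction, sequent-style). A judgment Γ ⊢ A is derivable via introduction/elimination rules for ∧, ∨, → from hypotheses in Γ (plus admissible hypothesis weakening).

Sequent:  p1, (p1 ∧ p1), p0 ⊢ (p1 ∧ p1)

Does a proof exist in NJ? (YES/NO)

Proof tree:
[Wk] p1, (p1 ∧ p1), p0 ⊢ (p1 ∧ p1)
  [Wk] p1, (p1 ∧ p1) ⊢ (p1 ∧ p1)
    [∧I] p1 ⊢ (p1 ∧ p1)
      [Ax] p1 ⊢ p1
      [Ax] p1 ⊢ p1

Result: YES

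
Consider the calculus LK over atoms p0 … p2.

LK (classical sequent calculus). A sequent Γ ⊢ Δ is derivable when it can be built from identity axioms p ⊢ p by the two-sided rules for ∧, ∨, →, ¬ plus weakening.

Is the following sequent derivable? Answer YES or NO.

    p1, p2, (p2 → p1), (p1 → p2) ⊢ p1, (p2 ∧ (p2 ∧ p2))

Derivation (root first):
[→L] p1, p2, (p2 → p1), (p1 → p2) ⊢ p1, (p2 ∧ (p2 ∧ p2))
  [→L] p2, (p2 → p1) ⊢ p1
    [Ax] p2 ⊢ p2
    [Ax] p1 ⊢ p1
  [∧R] p1, p2 ⊢ p1, (p2 ∧ (p2 ∧ p2))
    [Ax] p2 ⊢ p2
    [∧R] p1 ⊢ p1, (p2 ∧ p2)
      [WR] p1 ⊢ p1, p2
        [Ax] p1 ⊢ p1
      [WR] p1 ⊢ p1, p2
        [Ax] p1 ⊢ p1

Result: YES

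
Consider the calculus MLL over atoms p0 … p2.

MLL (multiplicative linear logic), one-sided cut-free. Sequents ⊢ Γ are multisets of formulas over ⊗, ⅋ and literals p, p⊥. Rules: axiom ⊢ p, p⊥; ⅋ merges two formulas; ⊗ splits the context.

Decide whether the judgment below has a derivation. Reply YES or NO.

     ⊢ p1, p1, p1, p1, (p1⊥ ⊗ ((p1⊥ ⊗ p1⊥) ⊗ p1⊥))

Derivation (root first):
[⊗]  ⊢ p1, p1, p1, p1, (p1⊥ ⊗ ((p1⊥ ⊗ p1⊥) ⊗ p1⊥))
  [Ax]  ⊢ p1, p1⊥
  [⊗]  ⊢ p1, p1, p1, ((p1⊥ ⊗ p1⊥) ⊗ p1⊥)
    [⊗]  ⊢ p1, p1, (p1⊥ ⊗ p1⊥)
      [Ax]  ⊢ p1, p1⊥
      [Ax]  ⊢ p1, p1⊥
    [Ax]  ⊢ p1, p1⊥

Result: YES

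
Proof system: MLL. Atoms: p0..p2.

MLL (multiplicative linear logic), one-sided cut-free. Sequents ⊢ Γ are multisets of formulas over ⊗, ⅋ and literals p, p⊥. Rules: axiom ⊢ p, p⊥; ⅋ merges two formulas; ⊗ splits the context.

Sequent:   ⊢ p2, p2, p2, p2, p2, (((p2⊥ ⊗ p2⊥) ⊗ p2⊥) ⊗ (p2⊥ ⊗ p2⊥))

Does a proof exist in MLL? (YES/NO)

Proof tree:
[⊗]  ⊢ p2, p2, p2, p2, p2, (((p2⊥ ⊗ p2⊥) ⊗ p2⊥) ⊗ (p2⊥ ⊗ p2⊥))
  [⊗]  ⊢ p2, p2, p2, ((p2⊥ ⊗ p2⊥) ⊗ p2⊥)
    [⊗]  ⊢ p2, p2, (p2⊥ ⊗ p2⊥)
      [Ax]  ⊢ p2, p2⊥
      [Ax]  ⊢ p2, p2⊥
    [Ax]  ⊢ p2, p2⊥
  [⊗]  ⊢ p2, p2, (p2⊥ ⊗ p2⊥)
    [Ax]  ⊢ p2, p2⊥
    [Ax]  ⊢ p2, p2⊥

Result: YES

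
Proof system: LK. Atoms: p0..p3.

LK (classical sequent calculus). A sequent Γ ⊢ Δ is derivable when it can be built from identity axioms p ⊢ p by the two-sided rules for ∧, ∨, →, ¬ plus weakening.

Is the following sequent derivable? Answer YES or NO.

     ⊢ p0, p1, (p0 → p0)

Derivation (root first):
[→R]  ⊢ p0, p1, (p0 → p0)
  [WR] p0 ⊢ p0, p0, p1
    [WR] p0 ⊢ p0, p0
      [Ax] p0 ⊢ p0

Result: YES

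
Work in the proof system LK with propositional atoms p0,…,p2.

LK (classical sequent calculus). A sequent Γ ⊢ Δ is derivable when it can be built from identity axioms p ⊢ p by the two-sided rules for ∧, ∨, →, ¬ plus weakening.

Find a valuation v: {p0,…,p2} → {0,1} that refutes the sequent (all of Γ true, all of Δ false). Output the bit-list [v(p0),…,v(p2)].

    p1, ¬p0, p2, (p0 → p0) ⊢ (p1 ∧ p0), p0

Enumerate valuations to refute Γ ⊢ Δ:
  v=000: Γ:[p1=F, ¬p0=T, p2=F, (p0 → p0)=T] Δ:[(p1 ∧ p0)=F, p0=F] refutes=False
  v=001: Γ:[p1=F, ¬p0=T, p2=T, (p0 → p0)=T] Δ:[(p1 ∧ p0)=F, p0=F] refutes=False
  v=010: Γ:[p1=T, ¬p0=T, p2=F, (p0 → p0)=T] Δ:[(p1 ∧ p0)=F, p0=F] refutes=False
  v=011: Γ:[p1=T, ¬p0=T, p2=T, (p0 → p0)=T] Δ:[(p1 ∧ p0)=F, p0=F] refutes=True  ← countermodel

Result: [0, 1, 1]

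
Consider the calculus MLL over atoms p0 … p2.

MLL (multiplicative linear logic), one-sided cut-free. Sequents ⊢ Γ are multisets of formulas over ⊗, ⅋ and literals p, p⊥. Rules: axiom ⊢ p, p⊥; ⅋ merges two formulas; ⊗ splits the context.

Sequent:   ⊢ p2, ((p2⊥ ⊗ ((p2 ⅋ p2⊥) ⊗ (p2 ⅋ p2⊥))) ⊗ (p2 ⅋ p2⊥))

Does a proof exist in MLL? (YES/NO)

Derivation trace:
[⊗]  ⊢ p2, ((p2⊥ ⊗ ((p2 ⅋ p2⊥) ⊗ (p2 ⅋ p2⊥))) ⊗ (p2 ⅋ p2⊥))
  [⊗]  ⊢ p2, (p2⊥ ⊗ ((p2 ⅋ p2⊥) ⊗ (p2 ⅋ p2⊥)))
    [Ax]  ⊢ p2, p2⊥
    [⊗]  ⊢ ((p2 ⅋ p2⊥) ⊗ (p2 ⅋ p2⊥))
      [⅋]  ⊢ (p2 ⅋ p2⊥)
        [Ax]  ⊢ p2, p2⊥
      [⅋]  ⊢ (p2 ⅋ p2⊥)
        [Ax]  ⊢ p2, p2⊥
  [⅋]  ⊢ (p2 ⅋ p2⊥)
    [Ax]  ⊢ p2, p2⊥

Result: YES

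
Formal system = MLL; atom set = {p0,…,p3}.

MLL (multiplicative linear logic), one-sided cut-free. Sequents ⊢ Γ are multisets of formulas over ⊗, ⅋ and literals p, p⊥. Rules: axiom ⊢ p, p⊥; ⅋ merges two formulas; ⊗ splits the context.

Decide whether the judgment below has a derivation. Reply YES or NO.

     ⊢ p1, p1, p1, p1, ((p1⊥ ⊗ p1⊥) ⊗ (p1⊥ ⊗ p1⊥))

Proof tree:
[⊗]  ⊢ p1, p1, p1, p1, ((p1⊥ ⊗ p1⊥) ⊗ (p1⊥ ⊗ p1⊥))
  [⊗]  ⊢ p1, p1, (p1⊥ ⊗ p1⊥)
    [Ax]  ⊢ p1, p1⊥
    [Ax]  ⊢ p1, p1⊥
  [⊗]  ⊢ p1, p1, (p1⊥ ⊗ p1⊥)
    [Ax]  ⊢ p1, p1⊥
    [Ax]  ⊢ p1, p1⊥

Result: YES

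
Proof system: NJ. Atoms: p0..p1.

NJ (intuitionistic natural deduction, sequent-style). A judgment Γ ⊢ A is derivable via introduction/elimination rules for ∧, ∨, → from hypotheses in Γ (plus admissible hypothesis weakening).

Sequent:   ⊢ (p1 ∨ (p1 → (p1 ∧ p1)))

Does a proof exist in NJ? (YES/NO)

Derivation trace:
[∨I₂]  ⊢ (p1 ∨ (p1 → (p1 ∧ p1)))
  [→I]  ⊢ (p1 → (p1 ∧ p1))
    [∧I] p1 ⊢ (p1 ∧ p1)
      [Ax] p1 ⊢ p1
      [Ax] p1 ⊢ p1

Result: YES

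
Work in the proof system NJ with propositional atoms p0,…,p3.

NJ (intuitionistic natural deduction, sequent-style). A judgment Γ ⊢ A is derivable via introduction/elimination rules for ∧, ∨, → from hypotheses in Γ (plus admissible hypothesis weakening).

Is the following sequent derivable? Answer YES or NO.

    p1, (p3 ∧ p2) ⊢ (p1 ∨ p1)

Derivation trace:
[Wk] p1, (p3 ∧ p2) ⊢ (p1 ∨ p1)
  [∨I₁] p1 ⊢ (p1 ∨ p1)
    [Ax] p1 ⊢ p1

Result: YES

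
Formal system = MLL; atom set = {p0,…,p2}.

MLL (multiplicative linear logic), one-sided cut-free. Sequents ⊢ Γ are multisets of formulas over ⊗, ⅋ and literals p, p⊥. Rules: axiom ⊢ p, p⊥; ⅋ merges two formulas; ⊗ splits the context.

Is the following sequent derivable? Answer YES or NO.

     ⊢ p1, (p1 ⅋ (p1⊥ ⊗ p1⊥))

Proof tree:
[⅋]  ⊢ p1, (p1 ⅋ (p1⊥ ⊗ p1⊥))
  [⊗]  ⊢ p1, p1, (p1⊥ ⊗ p1⊥)
    [Ax]  ⊢ p1, p1⊥
    [Ax]  ⊢ p1, p1⊥

Result: YES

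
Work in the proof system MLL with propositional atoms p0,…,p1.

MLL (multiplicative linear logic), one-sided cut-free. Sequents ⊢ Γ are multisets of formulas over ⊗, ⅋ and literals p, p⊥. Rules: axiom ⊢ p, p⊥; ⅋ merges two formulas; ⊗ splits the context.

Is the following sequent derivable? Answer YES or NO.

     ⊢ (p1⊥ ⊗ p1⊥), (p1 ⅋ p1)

Derivation (root first):
[⅋]  ⊢ (p1⊥ ⊗ p1⊥), (p1 ⅋ p1)
  [⊗]  ⊢ p1, p1, (p1⊥ ⊗ p1⊥)
    [Ax]  ⊢ p1, p1⊥
    [Ax]  ⊢ p1, p1⊥

Result: YES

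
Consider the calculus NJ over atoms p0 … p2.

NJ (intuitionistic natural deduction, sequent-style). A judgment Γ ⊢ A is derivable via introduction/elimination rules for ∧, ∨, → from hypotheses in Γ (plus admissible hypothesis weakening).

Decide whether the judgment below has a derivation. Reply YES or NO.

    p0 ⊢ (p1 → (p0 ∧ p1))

Proof tree:
[→I] p0 ⊢ (p1 → (p0 ∧ p1))
  [∧I] p1, p0 ⊢ (p0 ∧ p1)
    [Ax] p0 ⊢ p0
    [Ax] p1 ⊢ p1

Result: YES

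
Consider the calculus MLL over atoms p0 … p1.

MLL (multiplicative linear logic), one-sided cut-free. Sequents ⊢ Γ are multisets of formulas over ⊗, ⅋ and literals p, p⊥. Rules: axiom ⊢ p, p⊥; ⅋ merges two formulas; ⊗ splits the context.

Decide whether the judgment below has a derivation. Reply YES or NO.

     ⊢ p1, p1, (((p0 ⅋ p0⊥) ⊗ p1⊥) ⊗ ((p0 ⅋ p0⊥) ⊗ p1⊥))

Proof tree:
[⊗]  ⊢ p1, p1, (((p0 ⅋ p0⊥) ⊗ p1⊥) ⊗ ((p0 ⅋ p0⊥) ⊗ p1⊥))
  [⊗]  ⊢ p1, ((p0 ⅋ p0⊥) ⊗ p1⊥)
    [⅋]  ⊢ (p0 ⅋ p0⊥)
      [Ax]  ⊢ p0, p0⊥
    [Ax]  ⊢ p1, p1⊥
  [⊗]  ⊢ p1, ((p0 ⅋ p0⊥) ⊗ p1⊥)
    [⅋]  ⊢ (p0 ⅋ p0⊥)
      [Ax]  ⊢ p0, p0⊥
    [Ax]  ⊢ p1, p1⊥

Result: YES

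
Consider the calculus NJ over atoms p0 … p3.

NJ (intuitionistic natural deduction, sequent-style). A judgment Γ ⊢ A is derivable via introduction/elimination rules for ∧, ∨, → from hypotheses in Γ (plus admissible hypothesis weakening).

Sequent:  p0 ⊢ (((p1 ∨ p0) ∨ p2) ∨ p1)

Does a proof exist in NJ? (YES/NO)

Derivation trace:
[∨I₁] p0 ⊢ (((p1 ∨ p0) ∨ p2) ∨ p1)
  [∨I₁] p0 ⊢ ((p1 ∨ p0) ∨ p2)
    [∨I₂] p0 ⊢ (p1 ∨ p0)
      [Ax] p0 ⊢ p0

Result: YES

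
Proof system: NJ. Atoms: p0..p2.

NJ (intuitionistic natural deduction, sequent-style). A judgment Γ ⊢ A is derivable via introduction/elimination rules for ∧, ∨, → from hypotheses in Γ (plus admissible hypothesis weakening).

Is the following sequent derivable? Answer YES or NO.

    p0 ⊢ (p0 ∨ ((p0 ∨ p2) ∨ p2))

Proof tree:
[∨I₂] p0 ⊢ (p0 ∨ ((p0 ∨ p2) ∨ p2))
  [∨I₁] p0 ⊢ ((p0 ∨ p2) ∨ p2)
    [∨I₁] p0 ⊢ (p0 ∨ p2)
      [Ax] p0 ⊢ p0

Result: YES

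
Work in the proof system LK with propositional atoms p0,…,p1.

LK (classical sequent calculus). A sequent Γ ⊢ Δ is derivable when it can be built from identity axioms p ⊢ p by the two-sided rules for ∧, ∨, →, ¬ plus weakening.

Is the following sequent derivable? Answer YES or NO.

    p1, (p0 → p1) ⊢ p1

Proof tree:
[→L] p1, (p0 → p1) ⊢ p1
  [WR] p1 ⊢ p1, p0
    [Ax] p1 ⊢ p1
  [Ax] p1 ⊢ p1

Result: YES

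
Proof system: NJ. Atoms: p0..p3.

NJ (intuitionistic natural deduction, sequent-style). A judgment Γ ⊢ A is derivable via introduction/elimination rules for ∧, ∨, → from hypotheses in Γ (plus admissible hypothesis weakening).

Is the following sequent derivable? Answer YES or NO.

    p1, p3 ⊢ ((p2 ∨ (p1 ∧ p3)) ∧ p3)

Derivation (root first):
[∧I] p1, p3 ⊢ ((p2 ∨ (p1 ∧ p3)) ∧ p3)
  [∨I₂] p1, p3 ⊢ (p2 ∨ (p1 ∧ p3))
    [∧I] p1, p3 ⊢ (p1 ∧ p3)
      [Ax] p1 ⊢ p1
      [Ax] p3 ⊢ p3
  [Ax] p3 ⊢ p3

Result: YES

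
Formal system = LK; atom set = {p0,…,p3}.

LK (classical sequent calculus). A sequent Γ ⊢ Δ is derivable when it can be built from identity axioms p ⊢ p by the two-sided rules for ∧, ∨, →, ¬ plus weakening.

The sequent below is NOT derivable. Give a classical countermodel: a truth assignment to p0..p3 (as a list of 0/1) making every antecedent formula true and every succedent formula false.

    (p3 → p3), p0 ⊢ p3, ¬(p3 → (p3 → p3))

Search for a countermodel by truth-table:
  v=0000: Γ:[(p3 → p3)=T, p0=F] Δ:[p3=F, ¬(p3 → (p3 → p3))=F] refutes=False
  v=0001: Γ:[(p3 → p3)=T, p0=F] Δ:[p3=T, ¬(p3 → (p3 → p3))=F] refutes=False
  v=0010: Γ:[(p3 → p3)=T, p0=F] Δ:[p3=F, ¬(p3 → (p3 → p3))=F] refutes=False
  v=0011: Γ:[(p3 → p3)=T, p0=F] Δ:[p3=T, ¬(p3 → (p3 → p3))=F] refutes=False
  v=0100: Γ:[(p3 → p3)=T, p0=F] Δ:[p3=F, ¬(p3 → (p3 → p3))=F] refutes=False
  v=0101: Γ:[(p3 → p3)=T, p0=F] Δ:[p3=T, ¬(p3 → (p3 → p3))=F] refutes=False
  v=0110: Γ:[(p3 → p3)=T, p0=F] Δ:[p3=F, ¬(p3 → (p3 → p3))=F] refutes=False
  v=0111: Γ:[(p3 → p3)=T, p0=F] Δ:[p3=T, ¬(p3 → (p3 → p3))=F] refutes=False
  v=1000: Γ:[(p3 → p3)=T, p0=T] Δ:[p3=F, ¬(p3 → (p3 → p3))=F] refutes=True  ← countermodel

Result: [1, 0, 0, 0]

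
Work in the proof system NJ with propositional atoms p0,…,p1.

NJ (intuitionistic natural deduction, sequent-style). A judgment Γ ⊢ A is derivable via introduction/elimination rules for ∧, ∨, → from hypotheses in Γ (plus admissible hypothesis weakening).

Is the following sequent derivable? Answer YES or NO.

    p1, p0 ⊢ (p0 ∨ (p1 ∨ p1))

Derivation trace:
[Wk] p1, p0 ⊢ (p0 ∨ (p1 ∨ p1))
  [∨I₂] p1 ⊢ (p0 ∨ (p1 ∨ p1))
    [∨I₁] p1 ⊢ (p1 ∨ p1)
      [Ax] p1 ⊢ p1

Result: YES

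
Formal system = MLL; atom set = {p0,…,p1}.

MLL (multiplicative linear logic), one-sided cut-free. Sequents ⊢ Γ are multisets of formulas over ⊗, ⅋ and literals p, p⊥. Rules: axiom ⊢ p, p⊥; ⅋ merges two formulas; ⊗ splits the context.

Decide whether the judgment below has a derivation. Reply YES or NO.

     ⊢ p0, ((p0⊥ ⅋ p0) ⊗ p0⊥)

Derivation (root first):
[⊗]  ⊢ p0, ((p0⊥ ⅋ p0) ⊗ p0⊥)
  [⅋]  ⊢ (p0⊥ ⅋ p0)
    [Ax]  ⊢ p0, p0⊥
  [Ax]  ⊢ p0, p0⊥

Result: YES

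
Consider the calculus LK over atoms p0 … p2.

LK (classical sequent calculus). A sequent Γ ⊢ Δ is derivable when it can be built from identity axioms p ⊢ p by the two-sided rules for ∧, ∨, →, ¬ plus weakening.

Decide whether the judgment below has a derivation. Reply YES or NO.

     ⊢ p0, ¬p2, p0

Search for a countermodel by truth-table:
  v=000: Γ:[] Δ:[p0=F, ¬p2=T, p0=F] refutes=False
  v=001: Γ:[] Δ:[p0=F, ¬p2=F, p0=F] refutes=True  ← countermodel

Result: NO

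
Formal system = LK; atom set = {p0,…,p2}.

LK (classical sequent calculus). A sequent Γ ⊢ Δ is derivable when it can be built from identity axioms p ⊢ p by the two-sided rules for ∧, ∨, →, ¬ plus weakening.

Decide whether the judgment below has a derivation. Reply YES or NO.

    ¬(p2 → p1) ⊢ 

Truth-table refutation:
  v=000: Γ:[¬(p2 → p1)=F] Δ:[] refutes=False
  v=001: Γ:[¬(p2 → p1)=T] Δ:[] refutes=True  ← countermodel

Result: NO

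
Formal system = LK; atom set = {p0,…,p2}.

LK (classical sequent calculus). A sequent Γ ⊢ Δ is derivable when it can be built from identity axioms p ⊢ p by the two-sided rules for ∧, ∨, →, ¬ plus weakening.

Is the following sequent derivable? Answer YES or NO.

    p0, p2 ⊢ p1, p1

Search for a countermodel by truth-table:
  v=000: Γ:[p0=F, p2=F] Δ:[p1=F, p1=F] refutes=False
  v=001: Γ:[p0=F, p2=T] Δ:[p1=F, p1=F] refutes=False
  v=010: Γ:[p0=F, p2=F] Δ:[p1=T, p1=T] refutes=False
  v=011: Γ:[p0=F, p2=T] Δ:[p1=T, p1=T] refutes=False
  v=100: Γ:[p0=T, p2=F] Δ:[p1=F, p1=F] refutes=False
  v=101: Γ:[p0=T, p2=T] Δ:[p1=F, p1=F] refutes=True  ← countermodel

Result: NO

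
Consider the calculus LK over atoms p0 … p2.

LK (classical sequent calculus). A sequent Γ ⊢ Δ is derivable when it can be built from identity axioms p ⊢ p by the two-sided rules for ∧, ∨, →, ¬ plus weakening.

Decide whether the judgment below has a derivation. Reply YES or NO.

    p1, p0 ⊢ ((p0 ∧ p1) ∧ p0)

Derivation (root first):
[∧R] p1, p0 ⊢ ((p0 ∧ p1) ∧ p0)
  [∧R] p1, p0 ⊢ (p0 ∧ p1)
    [Ax] p0 ⊢ p0
    [Ax] p1 ⊢ p1
  [Ax] p0 ⊢ p0

Result: YES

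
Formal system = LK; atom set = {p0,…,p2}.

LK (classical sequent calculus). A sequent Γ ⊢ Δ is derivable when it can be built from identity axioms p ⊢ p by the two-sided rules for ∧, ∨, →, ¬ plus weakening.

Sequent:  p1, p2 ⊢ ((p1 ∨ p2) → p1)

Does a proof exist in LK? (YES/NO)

Proof tree:
[WL] p1, p2 ⊢ ((p1 ∨ p2) → p1)
  [→R] p1 ⊢ ((p1 ∨ p2) → p1)
    [∨L] p1, (p1 ∨ p2) ⊢ p1
      [Ax] p1 ⊢ p1
      [WL] p1, p2 ⊢ p1
        [Ax] p1 ⊢ p1

Result: YES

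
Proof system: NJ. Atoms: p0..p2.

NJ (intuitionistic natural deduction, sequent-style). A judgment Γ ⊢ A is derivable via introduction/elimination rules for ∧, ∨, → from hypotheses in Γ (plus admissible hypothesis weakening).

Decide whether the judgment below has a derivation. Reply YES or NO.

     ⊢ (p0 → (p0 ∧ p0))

Proof tree:
[→I]  ⊢ (p0 → (p0 ∧ p0))
  [∧I] p0 ⊢ (p0 ∧ p0)
    [Ax] p0 ⊢ p0
    [Ax] p0 ⊢ p0

Result: YES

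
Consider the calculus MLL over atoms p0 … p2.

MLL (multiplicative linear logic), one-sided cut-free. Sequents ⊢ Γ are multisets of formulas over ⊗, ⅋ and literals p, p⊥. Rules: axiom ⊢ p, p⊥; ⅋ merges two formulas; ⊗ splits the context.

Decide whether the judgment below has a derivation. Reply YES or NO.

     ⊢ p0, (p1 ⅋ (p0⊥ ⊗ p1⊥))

Proof tree:
[⅋]  ⊢ p0, (p1 ⅋ (p0⊥ ⊗ p1⊥))
  [⊗]  ⊢ p0, p1, (p0⊥ ⊗ p1⊥)
    [Ax]  ⊢ p0, p0⊥
    [Ax]  ⊢ p1, p1⊥

Result: YES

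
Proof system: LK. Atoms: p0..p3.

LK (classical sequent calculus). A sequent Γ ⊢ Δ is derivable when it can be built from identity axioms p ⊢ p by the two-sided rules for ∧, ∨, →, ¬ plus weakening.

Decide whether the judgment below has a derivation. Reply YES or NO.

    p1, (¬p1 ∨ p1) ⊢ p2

Truth-table refutation:
  v=0000: Γ:[p1=F, (¬p1 ∨ p1)=T] Δ:[p2=F] refutes=False
  v=0001: Γ:[p1=F, (¬p1 ∨ p1)=T] Δ:[p2=F] refutes=False
  v=0010: Γ:[p1=F, (¬p1 ∨ p1)=T] Δ:[p2=T] refutes=False
  v=0011: Γ:[p1=F, (¬p1 ∨ p1)=T] Δ:[p2=T] refutes=False
  v=0100: Γ:[p1=T, (¬p1 ∨ p1)=T] Δ:[p2=F] refutes=True  ← countermodel

Result: NO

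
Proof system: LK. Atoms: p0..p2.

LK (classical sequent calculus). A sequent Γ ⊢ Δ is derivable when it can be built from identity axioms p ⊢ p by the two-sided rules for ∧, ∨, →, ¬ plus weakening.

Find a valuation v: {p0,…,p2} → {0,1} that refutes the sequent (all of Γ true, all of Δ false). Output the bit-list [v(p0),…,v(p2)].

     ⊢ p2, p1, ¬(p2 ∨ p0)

Enumerate valuations to refute Γ ⊢ Δ:
  v=000: Γ:[] Δ:[p2=F, p1=F, ¬(p2 ∨ p0)=T] refutes=False
  v=001: Γ:[] Δ:[p2=T, p1=F, ¬(p2 ∨ p0)=F] refutes=False
  v=010: Γ:[] Δ:[p2=F, p1=T, ¬(p2 ∨ p0)=T] refutes=False
  v=011: Γ:[] Δ:[p2=T, p1=T, ¬(p2 ∨ p0)=F] refutes=False
  v=100: Γ:[] Δ:[p2=F, p1=F, ¬(p2 ∨ p0)=F] refutes=True  ← countermodel

Result: [1, 0, 0]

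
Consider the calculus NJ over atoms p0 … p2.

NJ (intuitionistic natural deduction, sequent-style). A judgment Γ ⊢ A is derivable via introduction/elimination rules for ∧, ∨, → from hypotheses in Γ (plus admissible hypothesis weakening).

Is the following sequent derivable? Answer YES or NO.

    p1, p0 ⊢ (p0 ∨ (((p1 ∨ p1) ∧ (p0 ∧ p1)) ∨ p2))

Derivation trace:
[∨I₂] p1, p0 ⊢ (p0 ∨ (((p1 ∨ p1) ∧ (p0 ∧ p1)) ∨ p2))
  [∨I₁] p1, p0 ⊢ (((p1 ∨ p1) ∧ (p0 ∧ p1)) ∨ p2)
    [∧I] p1, p0 ⊢ ((p1 ∨ p1) ∧ (p0 ∧ p1))
      [∨I₁] p1 ⊢ (p1 ∨ p1)
        [Ax] p1 ⊢ p1
      [∧I] p1, p0 ⊢ (p0 ∧ p1)
        [Ax] p0 ⊢ p0
        [Ax] p1 ⊢ p1

Result: YES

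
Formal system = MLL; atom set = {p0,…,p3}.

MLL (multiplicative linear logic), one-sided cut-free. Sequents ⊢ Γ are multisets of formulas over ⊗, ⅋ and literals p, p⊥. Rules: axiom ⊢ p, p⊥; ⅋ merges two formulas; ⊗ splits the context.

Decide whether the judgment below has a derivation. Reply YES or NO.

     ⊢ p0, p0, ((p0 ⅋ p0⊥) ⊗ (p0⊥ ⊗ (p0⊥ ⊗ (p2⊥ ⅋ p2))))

Derivation trace:
[⊗]  ⊢ p0, p0, ((p0 ⅋ p0⊥) ⊗ (p0⊥ ⊗ (p0⊥ ⊗ (p2⊥ ⅋ p2))))
  [⅋]  ⊢ (p0 ⅋ p0⊥)
    [Ax]  ⊢ p0, p0⊥
  [⊗]  ⊢ p0, p0, (p0⊥ ⊗ (p0⊥ ⊗ (p2⊥ ⅋ p2)))
    [Ax]  ⊢ p0, p0⊥
    [⊗]  ⊢ p0, (p0⊥ ⊗ (p2⊥ ⅋ p2))
      [Ax]  ⊢ p0, p0⊥
      [⅋]  ⊢ (p2⊥ ⅋ p2)
        [Ax]  ⊢ p2, p2⊥

Result: YES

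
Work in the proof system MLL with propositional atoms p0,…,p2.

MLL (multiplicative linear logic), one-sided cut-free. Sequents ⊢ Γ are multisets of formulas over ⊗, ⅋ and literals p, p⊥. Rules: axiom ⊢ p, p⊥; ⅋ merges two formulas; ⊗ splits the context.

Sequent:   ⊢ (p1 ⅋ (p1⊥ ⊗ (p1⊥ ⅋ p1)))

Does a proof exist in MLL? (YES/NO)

Proof tree:
[⅋]  ⊢ (p1 ⅋ (p1⊥ ⊗ (p1⊥ ⅋ p1)))
  [⊗]  ⊢ p1, (p1⊥ ⊗ (p1⊥ ⅋ p1))
    [Ax]  ⊢ p1, p1⊥
    [⅋]  ⊢ (p1⊥ ⅋ p1)
      [Ax]  ⊢ p1, p1⊥

Result: YES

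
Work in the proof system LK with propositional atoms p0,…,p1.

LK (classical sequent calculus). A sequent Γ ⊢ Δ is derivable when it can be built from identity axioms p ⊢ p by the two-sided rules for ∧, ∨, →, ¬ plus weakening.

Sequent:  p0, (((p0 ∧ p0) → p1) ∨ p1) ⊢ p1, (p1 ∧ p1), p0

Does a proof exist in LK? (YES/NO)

Derivation trace:
[∨L] p0, (((p0 ∧ p0) → p1) ∨ p1) ⊢ p1, (p1 ∧ p1), p0
  [→L] p0, ((p0 ∧ p0) → p1) ⊢ p1, p0
    [∧R] p0 ⊢ (p0 ∧ p0)
      [Ax] p0 ⊢ p0
      [Ax] p0 ⊢ p0
    [WR] p1 ⊢ p1, p0
      [Ax] p1 ⊢ p1
  [∧R] p1 ⊢ (p1 ∧ p1)
    [Ax] p1 ⊢ p1
    [Ax] p1 ⊢ p1

Result: YES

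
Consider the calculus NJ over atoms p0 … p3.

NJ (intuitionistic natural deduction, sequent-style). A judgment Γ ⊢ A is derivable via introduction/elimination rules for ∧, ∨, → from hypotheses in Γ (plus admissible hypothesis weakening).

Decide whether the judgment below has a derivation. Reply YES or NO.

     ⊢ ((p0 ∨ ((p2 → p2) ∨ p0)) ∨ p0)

Proof tree:
[∨I₁]  ⊢ ((p0 ∨ ((p2 → p2) ∨ p0)) ∨ p0)
  [∨I₂]  ⊢ (p0 ∨ ((p2 → p2) ∨ p0))
    [∨I₁]  ⊢ ((p2 → p2) ∨ p0)
      [→I]  ⊢ (p2 → p2)
        [Ax] p2 ⊢ p2

Result: YES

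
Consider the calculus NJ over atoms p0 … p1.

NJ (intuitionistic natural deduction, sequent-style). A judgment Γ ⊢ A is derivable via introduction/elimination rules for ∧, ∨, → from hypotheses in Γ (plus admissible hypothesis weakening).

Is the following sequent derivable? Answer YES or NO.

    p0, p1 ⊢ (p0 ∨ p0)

Proof tree:
[Wk] p0, p1 ⊢ (p0 ∨ p0)
  [∨I₁] p0 ⊢ (p0 ∨ p0)
    [Ax] p0 ⊢ p0

Result: YES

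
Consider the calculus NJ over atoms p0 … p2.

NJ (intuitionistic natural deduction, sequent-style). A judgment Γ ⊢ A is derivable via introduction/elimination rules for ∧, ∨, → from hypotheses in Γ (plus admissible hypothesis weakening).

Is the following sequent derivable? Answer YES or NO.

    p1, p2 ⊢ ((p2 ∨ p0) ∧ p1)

Derivation (root first):
[∧I] p1, p2 ⊢ ((p2 ∨ p0) ∧ p1)
  [∨I₁] p2 ⊢ (p2 ∨ p0)
    [Ax] p2 ⊢ p2
  [Ax] p1 ⊢ p1

Result: YES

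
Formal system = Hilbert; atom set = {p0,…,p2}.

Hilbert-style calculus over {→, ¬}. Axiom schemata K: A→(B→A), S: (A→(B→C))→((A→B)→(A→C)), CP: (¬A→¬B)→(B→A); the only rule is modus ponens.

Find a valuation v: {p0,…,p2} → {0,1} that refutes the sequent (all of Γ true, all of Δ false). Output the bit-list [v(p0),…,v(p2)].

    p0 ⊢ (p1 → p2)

Truth-table refutation:
  v=000: Γ:[p0=F] Δ:[(p1 → p2)=T] refutes=False
  v=001: Γ:[p0=F] Δ:[(p1 → p2)=T] refutes=False
  v=010: Γ:[p0=F] Δ:[(p1 → p2)=F] refutes=False
  v=011: Γ:[p0=F] Δ:[(p1 → p2)=T] refutes=False
  v=100: Γ:[p0=T] Δ:[(p1 → p2)=T] refutes=False
  v=101: Γ:[p0=T] Δ:[(p1 → p2)=T] refutes=False
  v=110: Γ:[p0=T] Δ:[(p1 → p2)=F] refutes=True  ← countermodel

Result: [1, 1, 0]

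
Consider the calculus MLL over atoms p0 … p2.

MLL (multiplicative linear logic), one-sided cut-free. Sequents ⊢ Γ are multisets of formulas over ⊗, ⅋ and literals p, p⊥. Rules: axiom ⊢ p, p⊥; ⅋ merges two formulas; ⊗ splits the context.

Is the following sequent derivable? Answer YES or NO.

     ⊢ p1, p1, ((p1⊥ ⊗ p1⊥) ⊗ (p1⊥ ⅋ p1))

Proof tree:
[⊗]  ⊢ p1, p1, ((p1⊥ ⊗ p1⊥) ⊗ (p1⊥ ⅋ p1))
  [⊗]  ⊢ p1, p1, (p1⊥ ⊗ p1⊥)
    [Ax]  ⊢ p1, p1⊥
    [Ax]  ⊢ p1, p1⊥
  [⅋]  ⊢ (p1⊥ ⅋ p1)
    [Ax]  ⊢ p1, p1⊥

Result: YES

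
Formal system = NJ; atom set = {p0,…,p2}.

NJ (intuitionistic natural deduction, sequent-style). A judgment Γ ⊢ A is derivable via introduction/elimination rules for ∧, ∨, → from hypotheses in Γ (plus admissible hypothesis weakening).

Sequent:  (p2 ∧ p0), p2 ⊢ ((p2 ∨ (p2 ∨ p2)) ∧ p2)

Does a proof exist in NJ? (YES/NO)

Proof tree:
[∧I] (p2 ∧ p0), p2 ⊢ ((p2 ∨ (p2 ∨ p2)) ∧ p2)
  [∨I₂] p2 ⊢ (p2 ∨ (p2 ∨ p2))
    [∨I₁] p2 ⊢ (p2 ∨ p2)
      [Ax] p2 ⊢ p2
  [Wk] p2, (p2 ∧ p0) ⊢ p2
    [Ax] p2 ⊢ p2

Result: YES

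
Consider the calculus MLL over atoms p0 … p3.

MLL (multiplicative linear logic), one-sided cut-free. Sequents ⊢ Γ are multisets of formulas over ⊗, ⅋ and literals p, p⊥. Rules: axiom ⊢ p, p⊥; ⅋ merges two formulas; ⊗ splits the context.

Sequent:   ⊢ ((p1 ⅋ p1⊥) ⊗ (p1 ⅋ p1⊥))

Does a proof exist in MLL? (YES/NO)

Derivation (root first):
[⊗]  ⊢ ((p1 ⅋ p1⊥) ⊗ (p1 ⅋ p1⊥))
  [⅋]  ⊢ (p1 ⅋ p1⊥)
    [Ax]  ⊢ p1, p1⊥
  [⅋]  ⊢ (p1 ⅋ p1⊥)
    [Ax]  ⊢ p1, p1⊥

Result: YES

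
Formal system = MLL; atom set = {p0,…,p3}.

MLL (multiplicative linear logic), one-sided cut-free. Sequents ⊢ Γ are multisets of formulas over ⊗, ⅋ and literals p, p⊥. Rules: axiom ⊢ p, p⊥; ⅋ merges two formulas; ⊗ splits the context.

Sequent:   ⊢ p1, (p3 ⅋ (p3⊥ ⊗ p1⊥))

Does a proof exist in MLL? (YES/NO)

Derivation trace:
[⅋]  ⊢ p1, (p3 ⅋ (p3⊥ ⊗ p1⊥))
  [⊗]  ⊢ p3, p1, (p3⊥ ⊗ p1⊥)
    [Ax]  ⊢ p3, p3⊥
    [Ax]  ⊢ p1, p1⊥

Result: YES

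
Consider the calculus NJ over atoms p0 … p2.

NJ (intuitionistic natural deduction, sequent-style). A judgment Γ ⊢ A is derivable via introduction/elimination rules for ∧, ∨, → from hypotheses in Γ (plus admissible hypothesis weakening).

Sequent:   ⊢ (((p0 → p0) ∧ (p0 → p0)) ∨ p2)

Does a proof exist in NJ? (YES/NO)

Proof tree:
[∨I₁]  ⊢ (((p0 → p0) ∧ (p0 → p0)) ∨ p2)
  [∧I]  ⊢ ((p0 → p0) ∧ (p0 → p0))
    [→I]  ⊢ (p0 → p0)
      [Ax] p0 ⊢ p0
    [→I]  ⊢ (p0 → p0)
      [Ax] p0 ⊢ p0

Result: YES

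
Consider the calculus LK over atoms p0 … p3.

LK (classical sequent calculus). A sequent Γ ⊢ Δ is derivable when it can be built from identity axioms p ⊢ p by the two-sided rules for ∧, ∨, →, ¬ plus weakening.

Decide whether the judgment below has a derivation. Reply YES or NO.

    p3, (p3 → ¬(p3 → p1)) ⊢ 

Truth-table refutation:
  v=0000: Γ:[p3=F, (p3 → ¬(p3 → p1))=T] Δ:[] refutes=False
  v=0001: Γ:[p3=T, (p3 → ¬(p3 → p1))=T] Δ:[] refutes=True  ← countermodel

Result: NO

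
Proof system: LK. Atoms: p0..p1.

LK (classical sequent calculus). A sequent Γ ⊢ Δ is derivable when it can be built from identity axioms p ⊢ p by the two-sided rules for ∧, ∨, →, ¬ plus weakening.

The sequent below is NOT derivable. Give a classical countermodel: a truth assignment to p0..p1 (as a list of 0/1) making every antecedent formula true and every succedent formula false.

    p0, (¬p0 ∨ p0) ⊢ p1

Search for a countermodel by truth-table:
  v=00: Γ:[p0=F, (¬p0 ∨ p0)=T] Δ:[p1=F] refutes=False
  v=01: Γ:[p0=F, (¬p0 ∨ p0)=T] Δ:[p1=T] refutes=False
  v=10: Γ:[p0=T, (¬p0 ∨ p0)=T] Δ:[p1=F] refutes=True  ← countermodel

Result: [1, 0]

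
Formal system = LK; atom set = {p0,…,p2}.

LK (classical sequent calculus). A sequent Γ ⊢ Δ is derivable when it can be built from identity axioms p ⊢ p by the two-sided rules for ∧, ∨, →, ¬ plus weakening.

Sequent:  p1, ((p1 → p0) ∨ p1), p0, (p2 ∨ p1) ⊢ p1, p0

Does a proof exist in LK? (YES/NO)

Derivation trace:
[∨L] p1, ((p1 → p0) ∨ p1), p0, (p2 ∨ p1) ⊢ p1, p0
  [WL] p1, ((p1 → p0) ∨ p1), p2 ⊢ p1, p0
    [∨L] p1, ((p1 → p0) ∨ p1) ⊢ p1, p0
      [→L] p1, (p1 → p0) ⊢ p0
        [Ax] p1 ⊢ p1
        [Ax] p0 ⊢ p0
      [Ax] p1 ⊢ p1
  [WL] p0, p1 ⊢ p0
    [Ax] p0 ⊢ p0

Result: YES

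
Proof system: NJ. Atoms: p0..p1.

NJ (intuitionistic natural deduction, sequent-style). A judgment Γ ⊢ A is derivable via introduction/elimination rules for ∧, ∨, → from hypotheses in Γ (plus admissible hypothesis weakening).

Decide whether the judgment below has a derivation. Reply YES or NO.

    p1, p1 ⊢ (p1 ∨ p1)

Derivation trace:
[∨I₂] p1, p1 ⊢ (p1 ∨ p1)
  [Wk] p1, p1 ⊢ p1
    [Ax] p1 ⊢ p1

Result: YES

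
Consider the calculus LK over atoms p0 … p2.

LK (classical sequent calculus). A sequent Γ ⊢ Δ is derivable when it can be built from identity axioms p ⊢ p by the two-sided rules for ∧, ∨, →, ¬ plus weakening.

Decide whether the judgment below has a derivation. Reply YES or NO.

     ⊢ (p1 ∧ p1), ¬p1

Derivation (root first):
[¬R]  ⊢ (p1 ∧ p1), ¬p1
  [∧R] p1 ⊢ (p1 ∧ p1)
    [Ax] p1 ⊢ p1
    [Ax] p1 ⊢ p1

Result: YES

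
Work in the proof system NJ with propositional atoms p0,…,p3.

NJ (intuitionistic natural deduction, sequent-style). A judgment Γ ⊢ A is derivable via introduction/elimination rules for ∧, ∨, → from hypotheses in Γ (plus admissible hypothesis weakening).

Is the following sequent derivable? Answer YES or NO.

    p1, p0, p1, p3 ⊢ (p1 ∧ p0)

Derivation trace:
[Wk] p1, p0, p1, p3 ⊢ (p1 ∧ p0)
  [Wk] p1, p0, p1 ⊢ (p1 ∧ p0)
    [∧I] p1, p0 ⊢ (p1 ∧ p0)
      [Ax] p1 ⊢ p1
      [Ax] p0 ⊢ p0

Result: YES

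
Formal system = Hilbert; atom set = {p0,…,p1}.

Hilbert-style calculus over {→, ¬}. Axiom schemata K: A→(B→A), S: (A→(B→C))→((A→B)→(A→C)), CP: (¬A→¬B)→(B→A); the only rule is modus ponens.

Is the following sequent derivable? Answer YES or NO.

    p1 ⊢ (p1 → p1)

Derivation (root first):
[MP] p1 ⊢ (p1 → p1)
  [MP]  ⊢ ((p1 → p1) → (p1 → p1))
    [S]  ⊢ ((p1 → (p1 → p1)) → ((p1 → p1) → (p1 → p1)))
    [K]  ⊢ (p1 → (p1 → p1))
  [MP] p1 ⊢ (p1 → p1)
    [K]  ⊢ (p1 → (p1 → p1))
    [Hyp] p1 ⊢ p1

Result: YES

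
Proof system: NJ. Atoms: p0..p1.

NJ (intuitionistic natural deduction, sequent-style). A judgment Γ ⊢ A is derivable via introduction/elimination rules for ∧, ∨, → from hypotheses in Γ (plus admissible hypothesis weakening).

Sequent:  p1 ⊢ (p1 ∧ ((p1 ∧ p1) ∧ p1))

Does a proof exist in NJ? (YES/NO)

Derivation trace:
[∧I] p1 ⊢ (p1 ∧ ((p1 ∧ p1) ∧ p1))
  [Ax] p1 ⊢ p1
  [∧I] p1 ⊢ ((p1 ∧ p1) ∧ p1)
    [∧I] p1 ⊢ (p1 ∧ p1)
      [Ax] p1 ⊢ p1
      [Ax] p1 ⊢ p1
    [Ax] p1 ⊢ p1

Result: YES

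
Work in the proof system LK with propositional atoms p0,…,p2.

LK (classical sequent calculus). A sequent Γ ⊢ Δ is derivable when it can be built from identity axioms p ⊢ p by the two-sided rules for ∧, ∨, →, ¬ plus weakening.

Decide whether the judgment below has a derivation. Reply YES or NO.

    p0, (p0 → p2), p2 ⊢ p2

Derivation (root first):
[WL] p0, (p0 → p2), p2 ⊢ p2
  [→L] p0, (p0 → p2) ⊢ p2
    [Ax] p0 ⊢ p0
    [Ax] p2 ⊢ p2

Result: YES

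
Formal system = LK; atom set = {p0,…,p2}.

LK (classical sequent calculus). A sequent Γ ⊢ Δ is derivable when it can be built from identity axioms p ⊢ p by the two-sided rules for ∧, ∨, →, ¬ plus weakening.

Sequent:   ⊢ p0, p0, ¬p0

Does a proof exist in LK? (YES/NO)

Derivation (root first):
[¬R]  ⊢ p0, p0, ¬p0
  [WR] p0 ⊢ p0, p0
    [Ax] p0 ⊢ p0

Result: YES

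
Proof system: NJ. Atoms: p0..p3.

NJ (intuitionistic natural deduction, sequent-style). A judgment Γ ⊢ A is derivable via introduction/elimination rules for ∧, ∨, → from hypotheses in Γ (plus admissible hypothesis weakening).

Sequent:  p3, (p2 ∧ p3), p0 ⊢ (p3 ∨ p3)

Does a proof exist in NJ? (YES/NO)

Derivation trace:
[Wk] p3, (p2 ∧ p3), p0 ⊢ (p3 ∨ p3)
  [∨I₁] p3, (p2 ∧ p3) ⊢ (p3 ∨ p3)
    [Wk] p3, (p2 ∧ p3) ⊢ p3
      [Ax] p3 ⊢ p3

Result: YES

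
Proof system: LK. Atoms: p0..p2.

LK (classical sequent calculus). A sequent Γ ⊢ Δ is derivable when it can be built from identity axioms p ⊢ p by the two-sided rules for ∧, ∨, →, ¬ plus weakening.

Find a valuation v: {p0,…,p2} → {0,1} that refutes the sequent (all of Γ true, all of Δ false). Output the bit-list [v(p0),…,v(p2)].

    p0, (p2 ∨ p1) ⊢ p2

Truth-table refutation:
  v=000: Γ:[p0=F, (p2 ∨ p1)=F] Δ:[p2=F] refutes=False
  v=001: Γ:[p0=F, (p2 ∨ p1)=T] Δ:[p2=T] refutes=False
  v=010: Γ:[p0=F, (p2 ∨ p1)=T] Δ:[p2=F] refutes=False
  v=011: Γ:[p0=F, (p2 ∨ p1)=T] Δ:[p2=T] refutes=False
  v=100: Γ:[p0=T, (p2 ∨ p1)=F] Δ:[p2=F] refutes=False
  v=101: Γ:[p0=T, (p2 ∨ p1)=T] Δ:[p2=T] refutes=False
  v=110: Γ:[p0=T, (p2 ∨ p1)=T] Δ:[p2=F] refutes=True  ← countermodel

Result: [1, 1, 0]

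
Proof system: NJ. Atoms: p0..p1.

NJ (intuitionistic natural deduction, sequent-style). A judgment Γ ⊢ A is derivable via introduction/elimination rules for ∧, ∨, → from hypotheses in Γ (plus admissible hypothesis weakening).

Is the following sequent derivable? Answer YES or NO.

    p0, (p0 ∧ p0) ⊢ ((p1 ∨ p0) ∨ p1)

Derivation trace:
[∨I₁] p0, (p0 ∧ p0) ⊢ ((p1 ∨ p0) ∨ p1)
  [Wk] p0, (p0 ∧ p0) ⊢ (p1 ∨ p0)
    [∨I₂] p0 ⊢ (p1 ∨ p0)
      [Ax] p0 ⊢ p0

Result: YES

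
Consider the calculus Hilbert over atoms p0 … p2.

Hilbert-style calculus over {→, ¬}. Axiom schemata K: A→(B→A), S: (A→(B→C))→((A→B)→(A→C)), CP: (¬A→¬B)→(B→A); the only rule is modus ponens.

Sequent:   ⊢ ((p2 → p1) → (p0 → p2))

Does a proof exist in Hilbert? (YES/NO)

Truth-table refutation:
  v=000: Γ:[] Δ:[((p2 → p1) → (p0 → p2))=T] refutes=False
  v=001: Γ:[] Δ:[((p2 → p1) → (p0 → p2))=T] refutes=False
  v=010: Γ:[] Δ:[((p2 → p1) → (p0 → p2))=T] refutes=False
  v=011: Γ:[] Δ:[((p2 → p1) → (p0 → p2))=T] refutes=False
  v=100: Γ:[] Δ:[((p2 → p1) → (p0 → p2))=F] refutes=True  ← countermodel

Result: NO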